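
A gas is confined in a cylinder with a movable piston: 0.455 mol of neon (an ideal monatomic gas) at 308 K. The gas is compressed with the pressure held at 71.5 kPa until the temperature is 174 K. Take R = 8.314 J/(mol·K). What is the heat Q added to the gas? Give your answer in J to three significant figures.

Q ≈ -1270 J

Isobaric: W = nRΔT = (0.455)(8.314)(-134) = -506.9 J.
ΔU = nCᵥΔT with Cᵥ = 3R/2: ΔU = (0.455)(12.47)(-134) = -760.4 J.
Q = ΔU + W = -760.4 − 506.9 = -1267 J.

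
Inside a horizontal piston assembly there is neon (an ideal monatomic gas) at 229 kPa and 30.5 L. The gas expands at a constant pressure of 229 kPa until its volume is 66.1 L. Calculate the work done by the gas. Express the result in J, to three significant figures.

W ≈ 8150 J

Isobaric: W = P ΔV.
W = (229 kPa)(66.1 − 30.5 L) = (229)(35.6) = 8152 J.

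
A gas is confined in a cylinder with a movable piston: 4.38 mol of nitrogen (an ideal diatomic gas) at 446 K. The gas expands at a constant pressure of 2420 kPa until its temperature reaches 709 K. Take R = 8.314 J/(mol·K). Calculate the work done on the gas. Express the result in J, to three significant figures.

Isobaric: W = P ΔV = nR ΔT.
W = (4.38)(8.314)(709 − 446) = 9577 J.
Work on gas = −W_by = -9577 J.

W ≈ -9580 J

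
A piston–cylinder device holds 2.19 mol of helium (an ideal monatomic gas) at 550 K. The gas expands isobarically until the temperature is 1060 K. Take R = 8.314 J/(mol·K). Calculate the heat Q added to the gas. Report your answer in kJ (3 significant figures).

Q ≈ 23.2 kJ

Isobaric: W = nRΔT = (2.19)(8.314)(510) = 9286 J.
ΔU = nCᵥΔT with Cᵥ = 3R/2: ΔU = (2.19)(12.47)(510) = 13929 J.
Q = ΔU + W = 13929 + 9286 = 23215 J.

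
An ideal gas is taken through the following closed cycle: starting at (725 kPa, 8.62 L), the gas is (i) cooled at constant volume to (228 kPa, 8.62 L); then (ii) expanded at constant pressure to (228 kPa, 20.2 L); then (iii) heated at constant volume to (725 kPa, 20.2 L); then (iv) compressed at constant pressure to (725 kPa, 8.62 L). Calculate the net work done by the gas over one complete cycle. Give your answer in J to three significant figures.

Constant-volume legs do no work.
W(ii) = (228)(20.2 − 8.62) = 2640 J; W(iv) = (725)(8.62 − 20.2) = -8396 J.
W_net = 2640 − 8396 = -5755 J (the counter-clockwise enclosed area).

W_net ≈ -5760 J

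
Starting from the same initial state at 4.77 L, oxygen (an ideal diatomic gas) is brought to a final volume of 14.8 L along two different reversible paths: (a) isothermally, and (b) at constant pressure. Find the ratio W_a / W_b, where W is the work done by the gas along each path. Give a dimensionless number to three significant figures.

Path (a) isothermal: W = P₁V₁ ln(V₂/V₁) → W_a/(P₁V₁) = 1.132.
Path (b) isobaric: W = P₁(V₂ − V₁) → W_b/(P₁V₁) = 2.103.
W_a / W_b = 1.132 / 2.103 = 0.5385.

W_a / W_b ≈ 0.538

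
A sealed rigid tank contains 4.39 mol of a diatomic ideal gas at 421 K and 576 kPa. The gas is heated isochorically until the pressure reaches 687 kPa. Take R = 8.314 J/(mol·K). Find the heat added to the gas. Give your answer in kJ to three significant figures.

Constant volume ⇒ W = 0, so Q = ΔU = nCᵥΔT with Cᵥ = 5R/2 = 20.79 J/(mol·K).
At constant V, T₂/T₁ = P₂/P₁ ⇒ ΔT = T₁(P₂/P₁ − 1) = 421·(687/576 − 1) = 81.13 K.
ΔU = (4.39)(20.79)(81.13) = 7403 J.

Q ≈ 7.40 kJ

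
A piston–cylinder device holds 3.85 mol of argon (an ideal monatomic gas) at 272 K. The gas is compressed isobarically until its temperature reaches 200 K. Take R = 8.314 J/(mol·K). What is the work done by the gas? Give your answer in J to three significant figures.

W ≈ -2300 J

Isobaric: W = P ΔV = nR ΔT.
W = (3.85)(8.314)(200 − 272) = -2305 J.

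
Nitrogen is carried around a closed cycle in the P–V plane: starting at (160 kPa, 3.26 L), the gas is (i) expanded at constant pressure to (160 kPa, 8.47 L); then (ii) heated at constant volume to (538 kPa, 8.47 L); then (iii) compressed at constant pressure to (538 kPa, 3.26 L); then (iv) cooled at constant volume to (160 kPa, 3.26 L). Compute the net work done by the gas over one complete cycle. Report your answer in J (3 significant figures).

W_net ≈ -1970 J

Constant-volume legs do no work.
W(i) = (160)(8.47 − 3.26) = 833.6 J; W(iii) = (538)(3.26 − 8.47) = -2803 J.
W_net = 833.6 − 2803 = -1969 J (the counter-clockwise enclosed area).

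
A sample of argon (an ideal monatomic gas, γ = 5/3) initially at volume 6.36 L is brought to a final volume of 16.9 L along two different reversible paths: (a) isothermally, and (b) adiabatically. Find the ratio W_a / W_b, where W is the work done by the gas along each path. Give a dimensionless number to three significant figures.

W_a / W_b ≈ 1.36

Path (a) isothermal: W = P₁V₁ ln(V₂/V₁) → W_a/(P₁V₁) = 0.9773.
Path (b) adiabatic: W = P₁V₁(1 − (V₁/V₂)^(γ−1))/(γ−1) → W_b/(P₁V₁) = 0.7181.
W_a / W_b = 0.9773 / 0.7181 = 1.361.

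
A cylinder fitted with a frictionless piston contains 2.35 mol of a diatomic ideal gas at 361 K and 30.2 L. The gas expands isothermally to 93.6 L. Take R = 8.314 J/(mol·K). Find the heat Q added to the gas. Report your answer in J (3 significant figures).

Q ≈ 7980 J

Isothermal ⇒ ΔU = 0, so Q = W = nRT ln(V₂/V₁).
Q = (2.35)(8.314)(361) ln(93.6/30.2) = 7053 × 1.131 = 7978 J.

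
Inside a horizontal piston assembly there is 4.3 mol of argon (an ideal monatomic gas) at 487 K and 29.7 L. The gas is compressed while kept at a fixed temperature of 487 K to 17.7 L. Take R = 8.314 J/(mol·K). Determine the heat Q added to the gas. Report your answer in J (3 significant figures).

Q ≈ -9010 J

Isothermal ⇒ ΔU = 0, so Q = W = nRT ln(V₂/V₁).
Q = (4.3)(8.314)(487) ln(17.7/29.7) = 17410 × -0.5176 = -9011 J.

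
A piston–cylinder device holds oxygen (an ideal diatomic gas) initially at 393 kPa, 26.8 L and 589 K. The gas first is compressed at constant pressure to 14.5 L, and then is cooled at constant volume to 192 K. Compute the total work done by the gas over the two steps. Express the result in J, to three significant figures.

W_total ≈ -4830 J

Step 1 (isobaric): W = PΔV = (393 kPa)(14.5 − 26.8 L) = -4834 J.
Step 2 (isochoric): W = 0 (constant volume).
W_total = -4834 + 0 = -4834 J.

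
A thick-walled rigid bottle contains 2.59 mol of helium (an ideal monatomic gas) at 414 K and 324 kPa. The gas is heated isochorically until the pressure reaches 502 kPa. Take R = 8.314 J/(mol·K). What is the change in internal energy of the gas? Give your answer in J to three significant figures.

Constant volume ⇒ W = 0, so Q = ΔU = nCᵥΔT with Cᵥ = 3R/2 = 12.47 J/(mol·K).
At constant V, T₂/T₁ = P₂/P₁ ⇒ ΔT = T₁(P₂/P₁ − 1) = 414·(502/324 − 1) = 227.4 K.
ΔU = (2.59)(12.47)(227.4) = 7346 J.

ΔU ≈ 7350 J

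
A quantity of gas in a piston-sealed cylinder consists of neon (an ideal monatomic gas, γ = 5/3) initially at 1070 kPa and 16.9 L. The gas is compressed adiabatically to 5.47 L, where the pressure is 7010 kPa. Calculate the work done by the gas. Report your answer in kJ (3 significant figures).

Adiabatic: W = (P₁V₁ − P₂V₂)/(γ − 1) with γ = 5/3.
P₁V₁ = 18083 J, P₂V₂ = 38345 J.
W = (18083 − 38345) / 0.6667 = -30393 J.

W ≈ -30.4 kJ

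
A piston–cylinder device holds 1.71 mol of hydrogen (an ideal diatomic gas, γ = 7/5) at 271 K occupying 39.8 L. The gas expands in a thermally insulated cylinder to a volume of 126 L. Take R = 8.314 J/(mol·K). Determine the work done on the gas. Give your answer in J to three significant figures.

Adiabatic: TV^(γ−1) = const with γ = 7/5.
T₂ = T₁ (V₁/V₂)^(γ−1) = 271 × (39.8/126)^0.4 = 271 × 0.6307 = 170.9 K.
W_by = nCᵥ(T₁ − T₂) = (1.71)(20.79)(271 − 170.9) = 3557 J.
Work on gas = −W_by = -3557 J.

W ≈ -3560 J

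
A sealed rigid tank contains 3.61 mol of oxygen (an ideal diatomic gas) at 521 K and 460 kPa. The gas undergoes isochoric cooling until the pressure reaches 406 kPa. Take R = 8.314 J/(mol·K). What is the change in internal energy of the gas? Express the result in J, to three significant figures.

ΔU ≈ -4590 J

Constant volume ⇒ W = 0, so Q = ΔU = nCᵥΔT with Cᵥ = 5R/2 = 20.79 J/(mol·K).
At constant V, T₂/T₁ = P₂/P₁ ⇒ ΔT = T₁(P₂/P₁ − 1) = 521·(406/460 − 1) = -61.16 K.
ΔU = (3.61)(20.79)(-61.16) = -4589 J.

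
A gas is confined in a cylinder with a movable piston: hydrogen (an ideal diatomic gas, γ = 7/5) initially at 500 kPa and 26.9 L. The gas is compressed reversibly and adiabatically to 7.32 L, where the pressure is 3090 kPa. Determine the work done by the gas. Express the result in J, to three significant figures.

Adiabatic: W = (P₁V₁ − P₂V₂)/(γ − 1) with γ = 7/5.
P₁V₁ = 13450 J, P₂V₂ = 22619 J.
W = (13450 − 22619) / 0.4 = -22922 J.

W ≈ -22900 J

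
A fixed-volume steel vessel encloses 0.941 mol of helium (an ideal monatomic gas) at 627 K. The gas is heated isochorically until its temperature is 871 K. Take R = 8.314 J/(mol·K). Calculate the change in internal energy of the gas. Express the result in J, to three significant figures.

Constant volume ⇒ W = 0, so Q = ΔU = nCᵥΔT with Cᵥ = 3R/2 = 12.47 J/(mol·K).
ΔU = (0.941)(12.47)(871 − 627) = 2863 J.

ΔU ≈ 2860 J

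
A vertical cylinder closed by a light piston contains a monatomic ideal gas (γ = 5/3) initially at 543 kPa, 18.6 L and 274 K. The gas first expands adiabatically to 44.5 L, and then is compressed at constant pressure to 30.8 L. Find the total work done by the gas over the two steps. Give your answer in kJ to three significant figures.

Step 1 (adiabatic): W = (P₁V₁ − P₂V₂)/(γ−1) = (10100 − 5646)/0.667 = 6681 J.
After step 1: P = 126.9 kPa, V = 44.5 L, T = 153.2 K.
Step 2 (isobaric): W = PΔV = (126.9 kPa)(30.8 − 44.5 L) = -1738 J.
W_total = 6681 − 1738 = 4942 J.

W_total ≈ 4.94 kJ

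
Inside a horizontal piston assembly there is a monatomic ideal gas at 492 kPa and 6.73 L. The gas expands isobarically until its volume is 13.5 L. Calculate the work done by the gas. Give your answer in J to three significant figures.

W ≈ 3330 J

Isobaric: W = P ΔV.
W = (492 kPa)(13.5 − 6.73 L) = (492)(6.77) = 3331 J.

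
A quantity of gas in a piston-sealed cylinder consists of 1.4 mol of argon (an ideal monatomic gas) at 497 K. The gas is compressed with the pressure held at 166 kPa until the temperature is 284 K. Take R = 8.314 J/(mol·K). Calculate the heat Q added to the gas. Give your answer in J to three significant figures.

Q ≈ -6200 J

Isobaric: W = nRΔT = (1.4)(8.314)(-213) = -2479 J.
ΔU = nCᵥΔT with Cᵥ = 3R/2: ΔU = (1.4)(12.47)(-213) = -3719 J.
Q = ΔU + W = -3719 − 2479 = -6198 J.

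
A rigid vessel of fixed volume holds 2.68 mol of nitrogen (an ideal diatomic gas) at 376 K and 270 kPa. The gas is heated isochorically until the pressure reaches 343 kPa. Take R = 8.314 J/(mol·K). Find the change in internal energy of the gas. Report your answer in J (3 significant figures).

Constant volume ⇒ W = 0, so Q = ΔU = nCᵥΔT with Cᵥ = 5R/2 = 20.79 J/(mol·K).
At constant V, T₂/T₁ = P₂/P₁ ⇒ ΔT = T₁(P₂/P₁ − 1) = 376·(343/270 − 1) = 101.7 K.
ΔU = (2.68)(20.79)(101.7) = 5663 J.

ΔU ≈ 5660 J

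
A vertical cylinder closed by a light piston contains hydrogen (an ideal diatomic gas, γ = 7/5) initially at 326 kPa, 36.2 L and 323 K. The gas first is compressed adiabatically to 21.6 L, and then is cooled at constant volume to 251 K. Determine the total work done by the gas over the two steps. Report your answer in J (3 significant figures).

W_total ≈ -6770 J

Step 1 (adiabatic): W = (P₁V₁ − P₂V₂)/(γ−1) = (11801 − 14509)/0.4 = -6769 J.
Step 2 (isochoric): W = 0 (constant volume).
W_total = -6769 + 0 = -6769 J.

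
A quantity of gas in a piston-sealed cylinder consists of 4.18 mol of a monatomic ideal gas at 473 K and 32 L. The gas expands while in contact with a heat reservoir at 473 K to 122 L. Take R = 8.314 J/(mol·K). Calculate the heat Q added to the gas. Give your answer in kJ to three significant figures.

Isothermal ⇒ ΔU = 0, so Q = W = nRT ln(V₂/V₁).
Q = (4.18)(8.314)(473) ln(122/32) = 16438 × 1.338 = 21999 J.

Q ≈ 22.0 kJ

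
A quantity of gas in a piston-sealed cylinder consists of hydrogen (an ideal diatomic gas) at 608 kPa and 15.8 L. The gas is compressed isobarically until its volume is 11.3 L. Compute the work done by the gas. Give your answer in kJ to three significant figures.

Isobaric: W = P ΔV.
W = (608 kPa)(11.3 − 15.8 L) = (608)(-4.5) = -2736 J.

W ≈ -2.74 kJ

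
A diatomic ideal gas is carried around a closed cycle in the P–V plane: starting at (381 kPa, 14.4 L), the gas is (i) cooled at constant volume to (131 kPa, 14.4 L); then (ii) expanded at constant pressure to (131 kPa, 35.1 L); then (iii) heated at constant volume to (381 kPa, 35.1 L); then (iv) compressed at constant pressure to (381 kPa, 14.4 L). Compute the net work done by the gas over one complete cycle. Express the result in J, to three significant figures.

W_net ≈ -5180 J

Constant-volume legs do no work.
W(ii) = (131)(35.1 − 14.4) = 2712 J; W(iv) = (381)(14.4 − 35.1) = -7887 J.
W_net = 2712 − 7887 = -5175 J (the counter-clockwise enclosed area).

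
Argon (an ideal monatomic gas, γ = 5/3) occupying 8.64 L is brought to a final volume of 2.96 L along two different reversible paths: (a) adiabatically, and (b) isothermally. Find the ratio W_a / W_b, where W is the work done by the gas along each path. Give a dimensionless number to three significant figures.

Path (a) adiabatic: W = P₁V₁(1 − (V₁/V₂)^(γ−1))/(γ−1) → W_a/(P₁V₁) = -1.564.
Path (b) isothermal: W = P₁V₁ ln(V₂/V₁) → W_b/(P₁V₁) = -1.071.
W_a / W_b = -1.564 / -1.071 = 1.46.

W_a / W_b ≈ 1.46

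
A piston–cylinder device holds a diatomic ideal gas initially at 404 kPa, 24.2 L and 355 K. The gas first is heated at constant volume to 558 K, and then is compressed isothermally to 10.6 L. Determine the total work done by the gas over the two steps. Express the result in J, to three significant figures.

W_total ≈ -12700 J

Step 1 (isochoric): W = 0 (constant volume).
After step 1: P = 635 kPa (V unchanged).
Step 2 (isothermal): W = P₁V₁ ln(V₂/V₁) = (15367) ln(10.6/24.2) = -12686 J.
W_total = 0 − 12686 = -12686 J.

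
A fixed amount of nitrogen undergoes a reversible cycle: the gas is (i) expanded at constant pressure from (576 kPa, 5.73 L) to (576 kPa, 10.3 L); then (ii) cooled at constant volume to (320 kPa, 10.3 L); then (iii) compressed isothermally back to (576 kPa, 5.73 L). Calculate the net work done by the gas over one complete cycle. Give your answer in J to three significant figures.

Leg (i): W = PΔV = (576)(10.3 − 5.73) = 2632 J.
Leg (ii): W = 0.
Leg (iii): W = PᵢVᵢ ln(V_f/Vᵢ) = (3296) ln(5.73/10.3) = -1933 J.
W_net = 2632 − 1933 = 699.5 J.

W_net ≈ 699 J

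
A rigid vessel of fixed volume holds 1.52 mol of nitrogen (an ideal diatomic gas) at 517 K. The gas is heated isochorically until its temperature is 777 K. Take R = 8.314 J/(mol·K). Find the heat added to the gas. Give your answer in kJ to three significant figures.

Constant volume ⇒ W = 0, so Q = ΔU = nCᵥΔT with Cᵥ = 5R/2 = 20.79 J/(mol·K).
ΔU = (1.52)(20.79)(777 − 517) = 8214 J.

Q ≈ 8.21 kJ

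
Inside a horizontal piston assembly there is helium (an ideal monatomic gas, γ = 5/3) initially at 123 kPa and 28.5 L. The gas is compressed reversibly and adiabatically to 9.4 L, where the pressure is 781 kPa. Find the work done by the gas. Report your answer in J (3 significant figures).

W ≈ -5750 J

Adiabatic: W = (P₁V₁ − P₂V₂)/(γ − 1) with γ = 5/3.
P₁V₁ = 3506 J, P₂V₂ = 7341 J.
W = (3506 − 7341) / 0.6667 = -5754 J.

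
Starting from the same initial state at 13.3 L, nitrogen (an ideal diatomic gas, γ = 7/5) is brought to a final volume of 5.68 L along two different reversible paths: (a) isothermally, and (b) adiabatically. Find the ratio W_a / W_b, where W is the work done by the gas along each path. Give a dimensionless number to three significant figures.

Path (a) isothermal: W = P₁V₁ ln(V₂/V₁) → W_a/(P₁V₁) = -0.8508.
Path (b) adiabatic: W = P₁V₁(1 − (V₁/V₂)^(γ−1))/(γ−1) → W_b/(P₁V₁) = -1.014.
W_a / W_b = -0.8508 / -1.014 = 0.8395.

W_a / W_b ≈ 0.839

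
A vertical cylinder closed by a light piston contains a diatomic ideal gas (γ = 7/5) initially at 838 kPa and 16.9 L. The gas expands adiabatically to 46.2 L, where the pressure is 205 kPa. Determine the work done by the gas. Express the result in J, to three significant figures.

W ≈ 11700 J

Adiabatic: W = (P₁V₁ − P₂V₂)/(γ − 1) with γ = 7/5.
P₁V₁ = 14162 J, P₂V₂ = 9471 J.
W = (14162 − 9471) / 0.4 = 11728 J.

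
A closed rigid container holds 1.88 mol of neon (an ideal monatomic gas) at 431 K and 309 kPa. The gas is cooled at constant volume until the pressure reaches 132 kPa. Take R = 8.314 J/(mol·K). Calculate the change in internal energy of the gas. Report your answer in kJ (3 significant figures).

ΔU ≈ -5.79 kJ

Constant volume ⇒ W = 0, so Q = ΔU = nCᵥΔT with Cᵥ = 3R/2 = 12.47 J/(mol·K).
At constant V, T₂/T₁ = P₂/P₁ ⇒ ΔT = T₁(P₂/P₁ − 1) = 431·(132/309 − 1) = -246.9 K.
ΔU = (1.88)(12.47)(-246.9) = -5788 J.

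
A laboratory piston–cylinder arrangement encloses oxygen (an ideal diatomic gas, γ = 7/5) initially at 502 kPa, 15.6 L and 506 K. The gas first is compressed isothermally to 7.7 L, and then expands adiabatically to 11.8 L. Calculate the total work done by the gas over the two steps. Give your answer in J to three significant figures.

Step 1 (isothermal): W = P₁V₁ ln(V₂/V₁) = (7831) ln(7.7/15.6) = -5529 J.
After step 1: P = 1017 kPa, V = 7.7 L, T = 506 K.
Step 2 (adiabatic): W = (P₁V₁ − P₂V₂)/(γ−1) = (7831 − 6602)/0.4 = 3073 J.
W_total = -5529 + 3073 = -2456 J.

W_total ≈ -2460 J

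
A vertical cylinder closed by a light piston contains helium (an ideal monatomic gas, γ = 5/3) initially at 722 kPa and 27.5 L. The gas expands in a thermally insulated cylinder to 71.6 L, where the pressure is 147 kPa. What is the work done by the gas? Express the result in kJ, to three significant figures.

W ≈ 14.0 kJ

Adiabatic: W = (P₁V₁ − P₂V₂)/(γ − 1) with γ = 5/3.
P₁V₁ = 19855 J, P₂V₂ = 10525 J.
W = (19855 − 10525) / 0.6667 = 13995 J.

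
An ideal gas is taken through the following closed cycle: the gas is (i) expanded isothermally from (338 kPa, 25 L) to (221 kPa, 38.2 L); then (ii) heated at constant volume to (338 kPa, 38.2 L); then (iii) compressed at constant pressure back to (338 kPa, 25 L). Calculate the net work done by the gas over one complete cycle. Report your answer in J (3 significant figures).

W_net ≈ -879 J

Leg (i): W = PᵢVᵢ ln(V_f/Vᵢ) = (8450) ln(38.2/25) = 3582 J.
Leg (ii): W = 0.
Leg (iii): W = PΔV = (338)(25 − 38.2) = -4462 J.
W_net = 3582 − 4462 = -879.1 J.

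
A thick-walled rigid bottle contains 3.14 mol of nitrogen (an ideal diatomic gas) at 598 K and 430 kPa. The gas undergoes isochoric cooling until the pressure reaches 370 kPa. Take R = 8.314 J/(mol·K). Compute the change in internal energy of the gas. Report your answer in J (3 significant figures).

ΔU ≈ -5450 J

Constant volume ⇒ W = 0, so Q = ΔU = nCᵥΔT with Cᵥ = 5R/2 = 20.79 J/(mol·K).
At constant V, T₂/T₁ = P₂/P₁ ⇒ ΔT = T₁(P₂/P₁ − 1) = 598·(370/430 − 1) = -83.44 K.
ΔU = (3.14)(20.79)(-83.44) = -5446 J.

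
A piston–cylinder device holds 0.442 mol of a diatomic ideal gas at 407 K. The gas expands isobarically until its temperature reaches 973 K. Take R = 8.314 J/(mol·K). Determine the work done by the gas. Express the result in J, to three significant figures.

W ≈ 2080 J

Isobaric: W = P ΔV = nR ΔT.
W = (0.442)(8.314)(973 − 407) = 2080 J.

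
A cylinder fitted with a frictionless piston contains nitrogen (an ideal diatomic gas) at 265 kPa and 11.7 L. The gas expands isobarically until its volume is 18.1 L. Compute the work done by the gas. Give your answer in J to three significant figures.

Isobaric: W = P ΔV.
W = (265 kPa)(18.1 − 11.7 L) = (265)(6.4) = 1696 J.

W ≈ 1700 J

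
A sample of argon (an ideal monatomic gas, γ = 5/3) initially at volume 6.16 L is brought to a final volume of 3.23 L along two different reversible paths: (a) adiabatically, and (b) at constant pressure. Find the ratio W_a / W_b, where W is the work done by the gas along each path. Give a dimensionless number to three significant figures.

Path (a) adiabatic: W = P₁V₁(1 − (V₁/V₂)^(γ−1))/(γ−1) → W_a/(P₁V₁) = -0.8068.
Path (b) isobaric: W = P₁(V₂ − V₁) → W_b/(P₁V₁) = -0.4756.
W_a / W_b = -0.8068 / -0.4756 = 1.696.

W_a / W_b ≈ 1.70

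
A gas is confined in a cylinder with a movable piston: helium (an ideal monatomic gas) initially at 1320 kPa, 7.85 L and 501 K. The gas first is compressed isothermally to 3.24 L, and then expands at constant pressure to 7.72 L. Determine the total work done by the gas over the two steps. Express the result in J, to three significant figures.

Step 1 (isothermal): W = P₁V₁ ln(V₂/V₁) = (10362) ln(3.24/7.85) = -9170 J.
After step 1: P = 3198 kPa, V = 3.24 L, T = 501 K.
Step 2 (isobaric): W = PΔV = (3198 kPa)(7.72 − 3.24 L) = 14328 J.
W_total = -9170 + 14328 = 5158 J.

W_total ≈ 5160 J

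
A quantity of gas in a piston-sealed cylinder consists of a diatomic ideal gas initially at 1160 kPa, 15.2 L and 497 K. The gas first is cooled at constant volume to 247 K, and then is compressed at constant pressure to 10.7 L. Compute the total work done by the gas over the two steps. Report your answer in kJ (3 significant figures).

Step 1 (isochoric): W = 0 (constant volume).
After step 1: P = 576.5 kPa (V unchanged).
Step 2 (isobaric): W = PΔV = (576.5 kPa)(10.7 − 15.2 L) = -2594 J.
W_total = 0 − 2594 = -2594 J.

W_total ≈ -2.59 kJ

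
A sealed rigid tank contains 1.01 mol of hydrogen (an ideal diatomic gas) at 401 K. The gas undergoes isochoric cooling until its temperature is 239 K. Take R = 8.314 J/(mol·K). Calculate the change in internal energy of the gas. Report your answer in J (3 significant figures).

ΔU ≈ -3400 J

Constant volume ⇒ W = 0, so Q = ΔU = nCᵥΔT with Cᵥ = 5R/2 = 20.79 J/(mol·K).
ΔU = (1.01)(20.79)(239 − 401) = -3401 J.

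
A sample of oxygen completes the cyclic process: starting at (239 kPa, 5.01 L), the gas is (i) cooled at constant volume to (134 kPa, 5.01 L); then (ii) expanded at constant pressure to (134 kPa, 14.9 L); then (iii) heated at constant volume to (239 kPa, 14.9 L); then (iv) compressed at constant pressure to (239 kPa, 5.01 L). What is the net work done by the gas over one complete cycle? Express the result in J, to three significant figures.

W_net ≈ -1040 J

Constant-volume legs do no work.
W(ii) = (134)(14.9 − 5.01) = 1325 J; W(iv) = (239)(5.01 − 14.9) = -2364 J.
W_net = 1325 − 2364 = -1038 J (the counter-clockwise enclosed area).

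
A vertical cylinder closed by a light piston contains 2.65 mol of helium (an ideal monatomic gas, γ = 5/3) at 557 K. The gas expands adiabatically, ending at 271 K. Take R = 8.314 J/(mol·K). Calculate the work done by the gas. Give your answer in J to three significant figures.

Adiabatic ⇒ Q = 0, so W_by = −ΔU = nCᵥ(T₁ − T₂).
Cᵥ = 3R/2 = 12.47 J/(mol·K).
W = (2.65)(12.47)(557 − 271) = 9452 J.

W ≈ 9450 J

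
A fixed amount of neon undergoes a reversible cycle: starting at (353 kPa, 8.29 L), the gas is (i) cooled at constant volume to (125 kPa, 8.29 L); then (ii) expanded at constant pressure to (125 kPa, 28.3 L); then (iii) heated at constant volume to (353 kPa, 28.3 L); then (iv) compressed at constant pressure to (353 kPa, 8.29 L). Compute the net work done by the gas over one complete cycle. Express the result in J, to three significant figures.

Constant-volume legs do no work.
W(ii) = (125)(28.3 − 8.29) = 2501 J; W(iv) = (353)(8.29 − 28.3) = -7064 J.
W_net = 2501 − 7064 = -4562 J (the counter-clockwise enclosed area).

W_net ≈ -4560 J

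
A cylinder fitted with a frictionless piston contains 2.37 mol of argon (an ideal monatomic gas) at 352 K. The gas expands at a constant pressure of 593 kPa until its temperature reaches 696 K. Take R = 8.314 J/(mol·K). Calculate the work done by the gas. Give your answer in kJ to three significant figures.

Isobaric: W = P ΔV = nR ΔT.
W = (2.37)(8.314)(696 − 352) = 6778 J.

W ≈ 6.78 kJ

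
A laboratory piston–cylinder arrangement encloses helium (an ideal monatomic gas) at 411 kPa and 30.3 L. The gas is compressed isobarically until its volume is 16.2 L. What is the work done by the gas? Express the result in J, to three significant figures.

W ≈ -5800 J

Isobaric: W = P ΔV.
W = (411 kPa)(16.2 − 30.3 L) = (411)(-14.1) = -5795 J.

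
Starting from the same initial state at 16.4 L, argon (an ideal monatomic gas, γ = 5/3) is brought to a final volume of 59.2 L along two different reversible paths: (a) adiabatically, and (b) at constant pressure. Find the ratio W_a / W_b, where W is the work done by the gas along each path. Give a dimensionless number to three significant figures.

W_a / W_b ≈ 0.331

Path (a) adiabatic: W = P₁V₁(1 − (V₁/V₂)^(γ−1))/(γ−1) → W_a/(P₁V₁) = 0.8626.
Path (b) isobaric: W = P₁(V₂ − V₁) → W_b/(P₁V₁) = 2.61.
W_a / W_b = 0.8626 / 2.61 = 0.3305.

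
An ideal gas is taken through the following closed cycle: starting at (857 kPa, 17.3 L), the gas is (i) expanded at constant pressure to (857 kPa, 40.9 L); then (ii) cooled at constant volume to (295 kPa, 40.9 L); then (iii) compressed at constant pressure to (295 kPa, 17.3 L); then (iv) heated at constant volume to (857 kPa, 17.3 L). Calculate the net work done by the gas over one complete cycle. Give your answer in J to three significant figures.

W_net ≈ 13300 J

Constant-volume legs do no work.
W(i) = (857)(40.9 − 17.3) = 20225 J; W(iii) = (295)(17.3 − 40.9) = -6962 J.
W_net = 20225 − 6962 = 13263 J (the clockwise enclosed area).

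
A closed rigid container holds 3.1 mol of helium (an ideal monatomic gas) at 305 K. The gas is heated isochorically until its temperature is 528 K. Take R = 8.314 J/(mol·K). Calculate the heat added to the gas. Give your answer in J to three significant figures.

Constant volume ⇒ W = 0, so Q = ΔU = nCᵥΔT with Cᵥ = 3R/2 = 12.47 J/(mol·K).
ΔU = (3.1)(12.47)(528 − 305) = 8621 J.

Q ≈ 8620 J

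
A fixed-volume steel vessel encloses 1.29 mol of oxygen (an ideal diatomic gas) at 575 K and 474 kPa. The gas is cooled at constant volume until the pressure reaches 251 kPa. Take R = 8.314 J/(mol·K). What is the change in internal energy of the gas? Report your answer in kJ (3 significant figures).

Constant volume ⇒ W = 0, so Q = ΔU = nCᵥΔT with Cᵥ = 5R/2 = 20.79 J/(mol·K).
At constant V, T₂/T₁ = P₂/P₁ ⇒ ΔT = T₁(P₂/P₁ − 1) = 575·(251/474 − 1) = -270.5 K.
ΔU = (1.29)(20.79)(-270.5) = -7253 J.

ΔU ≈ -7.25 kJ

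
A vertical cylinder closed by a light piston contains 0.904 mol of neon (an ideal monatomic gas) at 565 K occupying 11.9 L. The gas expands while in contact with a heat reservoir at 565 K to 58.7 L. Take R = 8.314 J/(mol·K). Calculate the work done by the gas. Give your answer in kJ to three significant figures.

W ≈ 6.78 kJ

Isothermal: W = nRT ln(V₂/V₁).
W = (0.904)(8.314)(565) × ln(58.7/11.9)
  = 4246 × 1.596
W_by_gas = 6777 J.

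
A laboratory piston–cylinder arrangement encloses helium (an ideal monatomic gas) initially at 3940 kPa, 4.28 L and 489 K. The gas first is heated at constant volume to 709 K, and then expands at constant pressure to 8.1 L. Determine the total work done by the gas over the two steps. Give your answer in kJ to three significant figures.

W_total ≈ 21.8 kJ

Step 1 (isochoric): W = 0 (constant volume).
After step 1: P = 5713 kPa (V unchanged).
Step 2 (isobaric): W = PΔV = (5713 kPa)(8.1 − 4.28 L) = 21822 J.
W_total = 0 + 21822 = 21822 J.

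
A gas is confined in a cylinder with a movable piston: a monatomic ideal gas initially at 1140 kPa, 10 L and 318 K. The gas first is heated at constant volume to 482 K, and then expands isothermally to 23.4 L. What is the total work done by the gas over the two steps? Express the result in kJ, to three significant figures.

W_total ≈ 14.7 kJ

Step 1 (isochoric): W = 0 (constant volume).
After step 1: P = 1728 kPa (V unchanged).
Step 2 (isothermal): W = P₁V₁ ln(V₂/V₁) = (17279) ln(23.4/10) = 14690 J.
W_total = 0 + 14690 = 14690 J.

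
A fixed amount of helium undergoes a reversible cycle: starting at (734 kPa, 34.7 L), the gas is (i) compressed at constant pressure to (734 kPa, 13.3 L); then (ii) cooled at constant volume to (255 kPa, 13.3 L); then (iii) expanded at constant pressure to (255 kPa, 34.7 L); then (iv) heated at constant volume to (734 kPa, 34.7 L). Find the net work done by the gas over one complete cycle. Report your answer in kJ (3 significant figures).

W_net ≈ -10.3 kJ

Constant-volume legs do no work.
W(i) = (734)(13.3 − 34.7) = -15708 J; W(iii) = (255)(34.7 − 13.3) = 5457 J.
W_net = -15708 + 5457 = -10251 J (the counter-clockwise enclosed area).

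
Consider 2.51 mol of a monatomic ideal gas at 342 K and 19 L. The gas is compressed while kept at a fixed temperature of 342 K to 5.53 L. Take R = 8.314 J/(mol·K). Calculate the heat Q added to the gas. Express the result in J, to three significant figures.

Isothermal ⇒ ΔU = 0, so Q = W = nRT ln(V₂/V₁).
Q = (2.51)(8.314)(342) ln(5.53/19) = 7137 × -1.234 = -8809 J.

Q ≈ -8810 J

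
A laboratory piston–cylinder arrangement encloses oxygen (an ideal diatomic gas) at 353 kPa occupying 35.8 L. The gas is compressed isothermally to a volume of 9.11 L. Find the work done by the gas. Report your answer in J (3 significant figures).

W ≈ -17300 J

Isothermal: W = nRT ln(V₂/V₁) = P₁V₁ ln(V₂/V₁).
P₁V₁ = (353 kPa)(35.8 L) = 12637 J.
W = 12637 × ln(9.11/35.8) = 12637 × -1.369
W_by_gas = -17295 J.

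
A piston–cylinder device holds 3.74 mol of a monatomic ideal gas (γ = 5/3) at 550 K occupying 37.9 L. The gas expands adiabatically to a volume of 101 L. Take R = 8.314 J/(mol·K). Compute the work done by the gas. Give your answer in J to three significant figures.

Adiabatic: TV^(γ−1) = const with γ = 5/3.
T₂ = T₁ (V₁/V₂)^(γ−1) = 550 × (37.9/101)^0.667 = 550 × 0.5202 = 286.1 K.
W_by = nCᵥ(T₁ − T₂) = (3.74)(12.47)(550 − 286.1) = 12307 J.

W ≈ 12300 J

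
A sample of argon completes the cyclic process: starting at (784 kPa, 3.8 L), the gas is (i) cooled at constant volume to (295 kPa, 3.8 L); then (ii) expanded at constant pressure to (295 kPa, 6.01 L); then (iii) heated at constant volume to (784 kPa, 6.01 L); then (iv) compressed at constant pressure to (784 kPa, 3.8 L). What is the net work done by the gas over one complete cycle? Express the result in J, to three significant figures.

W_net ≈ -1080 J

Constant-volume legs do no work.
W(ii) = (295)(6.01 − 3.8) = 652 J; W(iv) = (784)(3.8 − 6.01) = -1733 J.
W_net = 652 − 1733 = -1081 J (the counter-clockwise enclosed area).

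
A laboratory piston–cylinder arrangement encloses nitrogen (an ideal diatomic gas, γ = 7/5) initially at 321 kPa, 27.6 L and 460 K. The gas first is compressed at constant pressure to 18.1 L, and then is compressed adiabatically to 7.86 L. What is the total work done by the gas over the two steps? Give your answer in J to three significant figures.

W_total ≈ -8800 J

Step 1 (isobaric): W = PΔV = (321 kPa)(18.1 − 27.6 L) = -3050 J.
After step 1: P = 321 kPa, V = 18.1 L, T = 301.7 K.
Step 2 (adiabatic): W = (P₁V₁ − P₂V₂)/(γ−1) = (5810 − 8111)/0.4 = -5753 J.
W_total = -3050 − 5753 = -8802 J.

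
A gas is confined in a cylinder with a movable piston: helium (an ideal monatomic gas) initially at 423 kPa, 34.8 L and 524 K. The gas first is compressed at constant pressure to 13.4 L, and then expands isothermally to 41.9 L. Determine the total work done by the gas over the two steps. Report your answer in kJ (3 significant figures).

W_total ≈ -2.59 kJ

Step 1 (isobaric): W = PΔV = (423 kPa)(13.4 − 34.8 L) = -9052 J.
After step 1: P = 423 kPa, V = 13.4 L, T = 201.8 K.
Step 2 (isothermal): W = P₁V₁ ln(V₂/V₁) = (5668) ln(41.9/13.4) = 6462 J.
W_total = -9052 + 6462 = -2590 J.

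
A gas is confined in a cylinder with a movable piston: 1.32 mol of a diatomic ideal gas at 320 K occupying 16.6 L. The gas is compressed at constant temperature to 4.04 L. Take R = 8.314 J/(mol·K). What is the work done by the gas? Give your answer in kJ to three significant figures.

Isothermal: W = nRT ln(V₂/V₁).
W = (1.32)(8.314)(320) × ln(4.04/16.6)
  = 3512 × -1.413
W_by_gas = -4963 J.

W ≈ -4.96 kJ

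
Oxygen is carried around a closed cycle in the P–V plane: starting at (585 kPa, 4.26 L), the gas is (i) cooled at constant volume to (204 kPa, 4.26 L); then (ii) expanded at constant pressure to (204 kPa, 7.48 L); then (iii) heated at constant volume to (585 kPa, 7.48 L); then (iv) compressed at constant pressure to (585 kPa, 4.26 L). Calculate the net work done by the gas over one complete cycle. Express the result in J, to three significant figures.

W_net ≈ -1230 J

Constant-volume legs do no work.
W(ii) = (204)(7.48 − 4.26) = 656.9 J; W(iv) = (585)(4.26 − 7.48) = -1884 J.
W_net = 656.9 − 1884 = -1227 J (the counter-clockwise enclosed area).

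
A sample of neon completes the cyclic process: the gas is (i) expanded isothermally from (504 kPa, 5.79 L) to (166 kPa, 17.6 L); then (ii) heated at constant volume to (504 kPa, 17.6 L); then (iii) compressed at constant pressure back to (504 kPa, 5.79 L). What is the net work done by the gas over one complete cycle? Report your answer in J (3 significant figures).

Leg (i): W = PᵢVᵢ ln(V_f/Vᵢ) = (2918) ln(17.6/5.79) = 3244 J.
Leg (ii): W = 0.
Leg (iii): W = PΔV = (504)(5.79 − 17.6) = -5952 J.
W_net = 3244 − 5952 = -2708 J.

W_net ≈ -2710 J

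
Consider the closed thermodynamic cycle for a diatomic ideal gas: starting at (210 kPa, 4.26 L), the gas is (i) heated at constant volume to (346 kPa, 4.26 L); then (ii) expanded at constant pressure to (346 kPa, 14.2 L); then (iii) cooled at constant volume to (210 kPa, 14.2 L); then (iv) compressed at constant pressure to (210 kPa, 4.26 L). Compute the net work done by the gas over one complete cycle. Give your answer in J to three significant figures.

Constant-volume legs do no work.
W(ii) = (346)(14.2 − 4.26) = 3439 J; W(iv) = (210)(4.26 − 14.2) = -2087 J.
W_net = 3439 − 2087 = 1352 J (the clockwise enclosed area).

W_net ≈ 1350 J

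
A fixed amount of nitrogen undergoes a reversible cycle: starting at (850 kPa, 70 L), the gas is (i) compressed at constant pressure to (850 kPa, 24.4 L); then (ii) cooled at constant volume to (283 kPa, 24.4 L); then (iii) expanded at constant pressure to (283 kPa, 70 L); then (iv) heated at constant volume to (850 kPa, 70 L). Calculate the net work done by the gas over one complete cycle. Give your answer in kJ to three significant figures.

Constant-volume legs do no work.
W(i) = (850)(24.4 − 70) = -38760 J; W(iii) = (283)(70 − 24.4) = 12905 J.
W_net = -38760 + 12905 = -25855 J (the counter-clockwise enclosed area).

W_net ≈ -25.9 kJ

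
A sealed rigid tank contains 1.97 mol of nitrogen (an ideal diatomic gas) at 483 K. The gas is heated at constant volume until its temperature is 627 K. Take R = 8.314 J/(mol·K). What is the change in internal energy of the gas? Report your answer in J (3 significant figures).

Constant volume ⇒ W = 0, so Q = ΔU = nCᵥΔT with Cᵥ = 5R/2 = 20.79 J/(mol·K).
ΔU = (1.97)(20.79)(627 − 483) = 5896 J.

ΔU ≈ 5900 J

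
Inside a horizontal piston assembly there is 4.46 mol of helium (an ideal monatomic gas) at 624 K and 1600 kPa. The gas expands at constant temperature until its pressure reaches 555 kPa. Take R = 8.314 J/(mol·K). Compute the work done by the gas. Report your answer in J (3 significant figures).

Isothermal process: W = nRT ln(V₂/V₁) = nRT ln(P₁/P₂).
W = (4.46)(8.314)(624) × ln(1600/555)
  = 23138 × ln(2.883) = 23138 × 1.059
W_by_gas = 24499 J.

W ≈ 24500 J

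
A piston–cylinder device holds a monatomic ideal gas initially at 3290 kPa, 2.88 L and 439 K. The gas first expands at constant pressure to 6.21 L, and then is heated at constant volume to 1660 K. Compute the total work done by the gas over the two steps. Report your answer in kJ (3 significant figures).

W_total ≈ 11.0 kJ

Step 1 (isobaric): W = PΔV = (3290 kPa)(6.21 − 2.88 L) = 10956 J.
Step 2 (isochoric): W = 0 (constant volume).
W_total = 10956 + 0 = 10956 J.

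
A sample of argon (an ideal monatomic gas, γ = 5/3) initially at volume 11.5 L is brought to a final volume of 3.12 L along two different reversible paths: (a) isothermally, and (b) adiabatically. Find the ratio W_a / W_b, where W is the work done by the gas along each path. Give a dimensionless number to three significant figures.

Path (a) isothermal: W = P₁V₁ ln(V₂/V₁) → W_a/(P₁V₁) = -1.305.
Path (b) adiabatic: W = P₁V₁(1 − (V₁/V₂)^(γ−1))/(γ−1) → W_b/(P₁V₁) = -2.079.
W_a / W_b = -1.305 / -2.079 = 0.6274.

W_a / W_b ≈ 0.627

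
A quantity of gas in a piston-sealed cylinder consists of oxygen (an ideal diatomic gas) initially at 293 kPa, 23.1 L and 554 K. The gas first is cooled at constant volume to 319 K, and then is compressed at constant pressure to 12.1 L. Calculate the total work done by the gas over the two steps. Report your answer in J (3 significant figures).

W_total ≈ -1860 J

Step 1 (isochoric): W = 0 (constant volume).
After step 1: P = 168.7 kPa (V unchanged).
Step 2 (isobaric): W = PΔV = (168.7 kPa)(12.1 − 23.1 L) = -1856 J.
W_total = 0 − 1856 = -1856 J.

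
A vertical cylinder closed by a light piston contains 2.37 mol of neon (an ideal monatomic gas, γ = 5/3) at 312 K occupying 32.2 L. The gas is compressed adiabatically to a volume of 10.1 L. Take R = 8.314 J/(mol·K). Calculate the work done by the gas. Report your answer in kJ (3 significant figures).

Adiabatic: TV^(γ−1) = const with γ = 5/3.
T₂ = T₁ (V₁/V₂)^(γ−1) = 312 × (32.2/10.1)^0.667 = 312 × 2.166 = 675.8 K.
W_by = nCᵥ(T₁ − T₂) = (2.37)(12.47)(312 − 675.8) = -10754 J.

W ≈ -10.8 kJ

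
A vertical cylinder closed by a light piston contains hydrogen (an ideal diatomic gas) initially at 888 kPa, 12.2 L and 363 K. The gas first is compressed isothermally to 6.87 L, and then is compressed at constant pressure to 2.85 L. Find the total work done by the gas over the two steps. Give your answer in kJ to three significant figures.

Step 1 (isothermal): W = P₁V₁ ln(V₂/V₁) = (10834) ln(6.87/12.2) = -6221 J.
After step 1: P = 1577 kPa, V = 6.87 L, T = 363 K.
Step 2 (isobaric): W = PΔV = (1577 kPa)(2.85 − 6.87 L) = -6339 J.
W_total = -6221 − 6339 = -12561 J.

W_total ≈ -12.6 kJ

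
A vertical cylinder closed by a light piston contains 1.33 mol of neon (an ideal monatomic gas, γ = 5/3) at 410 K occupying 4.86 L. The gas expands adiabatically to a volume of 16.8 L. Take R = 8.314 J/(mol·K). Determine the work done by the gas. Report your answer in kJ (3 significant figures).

Adiabatic: TV^(γ−1) = const with γ = 5/3.
T₂ = T₁ (V₁/V₂)^(γ−1) = 410 × (4.86/16.8)^0.667 = 410 × 0.4374 = 179.3 K.
W_by = nCᵥ(T₁ − T₂) = (1.33)(12.47)(410 − 179.3) = 3826 J.

W ≈ 3.83 kJ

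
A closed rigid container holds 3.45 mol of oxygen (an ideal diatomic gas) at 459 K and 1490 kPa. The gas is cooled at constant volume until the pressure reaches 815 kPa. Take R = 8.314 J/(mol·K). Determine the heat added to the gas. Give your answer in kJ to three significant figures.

Q ≈ -14.9 kJ

Constant volume ⇒ W = 0, so Q = ΔU = nCᵥΔT with Cᵥ = 5R/2 = 20.79 J/(mol·K).
At constant V, T₂/T₁ = P₂/P₁ ⇒ ΔT = T₁(P₂/P₁ − 1) = 459·(815/1490 − 1) = -207.9 K.
ΔU = (3.45)(20.79)(-207.9) = -14911 J.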